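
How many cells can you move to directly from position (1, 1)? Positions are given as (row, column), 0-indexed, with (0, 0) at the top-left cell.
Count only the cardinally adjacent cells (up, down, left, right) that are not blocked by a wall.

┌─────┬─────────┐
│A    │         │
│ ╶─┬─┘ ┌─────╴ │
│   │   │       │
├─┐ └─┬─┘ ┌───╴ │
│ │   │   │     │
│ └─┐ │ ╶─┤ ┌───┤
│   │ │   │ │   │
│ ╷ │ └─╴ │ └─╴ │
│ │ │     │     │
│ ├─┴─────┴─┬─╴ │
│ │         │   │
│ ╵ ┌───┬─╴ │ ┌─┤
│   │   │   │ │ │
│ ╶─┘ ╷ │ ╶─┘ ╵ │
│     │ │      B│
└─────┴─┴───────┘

Checking passable neighbors of (1, 1):
Neighbors: (2, 1), (1, 0)
Count: 2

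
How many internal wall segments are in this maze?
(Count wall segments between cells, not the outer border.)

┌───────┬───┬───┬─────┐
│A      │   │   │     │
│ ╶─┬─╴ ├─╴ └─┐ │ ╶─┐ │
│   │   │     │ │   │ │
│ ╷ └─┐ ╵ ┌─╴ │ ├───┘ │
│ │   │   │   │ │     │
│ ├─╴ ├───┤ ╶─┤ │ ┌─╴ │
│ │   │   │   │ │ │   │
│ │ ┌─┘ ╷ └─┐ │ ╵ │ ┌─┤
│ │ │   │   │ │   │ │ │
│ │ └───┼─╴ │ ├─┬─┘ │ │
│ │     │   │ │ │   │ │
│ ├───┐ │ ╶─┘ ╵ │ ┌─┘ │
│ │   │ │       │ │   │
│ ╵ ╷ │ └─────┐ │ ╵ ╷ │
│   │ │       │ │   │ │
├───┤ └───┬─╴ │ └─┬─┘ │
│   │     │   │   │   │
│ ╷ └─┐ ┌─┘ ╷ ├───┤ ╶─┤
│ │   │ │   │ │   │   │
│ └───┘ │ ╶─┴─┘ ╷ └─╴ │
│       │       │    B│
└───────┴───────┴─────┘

Counting internal wall segments:
Total internal walls: 100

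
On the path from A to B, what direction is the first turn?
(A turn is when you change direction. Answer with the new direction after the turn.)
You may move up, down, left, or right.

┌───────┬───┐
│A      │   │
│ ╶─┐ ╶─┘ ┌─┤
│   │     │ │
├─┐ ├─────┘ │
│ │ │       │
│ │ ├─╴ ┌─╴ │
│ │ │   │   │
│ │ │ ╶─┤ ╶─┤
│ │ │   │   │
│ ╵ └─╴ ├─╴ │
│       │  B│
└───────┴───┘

Directions: down, right, down, down, down, down, right, right, up, left, up, right, up, right, right, down, left, down, right, down
First turn direction: right

Solution:

┌───────┬───┐
│A      │   │
│ ╶─┐ ╶─┘ ┌─┤
│↳ ↓│     │ │
├─┐ ├─────┘ │
│ │↓│  ↱ → ↓│
│ │ ├─╴ ┌─╴ │
│ │↓│↱ ↑│↓ ↲│
│ │ │ ╶─┤ ╶─┤
│ │↓│↑ ↰│↳ ↓│
│ ╵ └─╴ ├─╴ │
│  ↳ → ↑│  B│
└───────┴───┘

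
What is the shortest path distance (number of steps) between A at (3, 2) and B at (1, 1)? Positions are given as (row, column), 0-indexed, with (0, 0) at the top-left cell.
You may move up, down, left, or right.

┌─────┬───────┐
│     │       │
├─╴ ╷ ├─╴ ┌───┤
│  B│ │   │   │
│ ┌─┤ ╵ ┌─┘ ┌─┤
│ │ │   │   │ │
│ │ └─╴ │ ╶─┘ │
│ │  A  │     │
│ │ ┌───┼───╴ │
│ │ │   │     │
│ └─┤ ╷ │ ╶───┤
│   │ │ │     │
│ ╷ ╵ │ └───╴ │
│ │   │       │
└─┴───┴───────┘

Finding path from (3, 2) to (1, 1):
Path: (3,2) → (3,3) → (2,3) → (2,2) → (1,2) → (0,2) → (0,1) → (1,1)
Distance: 7 steps

Solution:

┌─────┬───────┐
│  ↓ ↰│       │
├─╴ ╷ ├─╴ ┌───┤
│  B│↑│   │   │
│ ┌─┤ ╵ ┌─┘ ┌─┤
│ │ │↑ ↰│   │ │
│ │ └─╴ │ ╶─┘ │
│ │  A ↑│     │
│ │ ┌───┼───╴ │
│ │ │   │     │
│ └─┤ ╷ │ ╶───┤
│   │ │ │     │
│ ╷ ╵ │ └───╴ │
│ │   │       │
└─┴───┴───────┘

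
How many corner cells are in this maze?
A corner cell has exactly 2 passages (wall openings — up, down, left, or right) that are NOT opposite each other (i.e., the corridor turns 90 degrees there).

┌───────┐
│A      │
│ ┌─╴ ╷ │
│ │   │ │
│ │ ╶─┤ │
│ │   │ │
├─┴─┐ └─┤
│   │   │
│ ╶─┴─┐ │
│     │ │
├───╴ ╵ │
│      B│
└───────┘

Counting corner cells (2 non-opposite passages):
Total corners: 12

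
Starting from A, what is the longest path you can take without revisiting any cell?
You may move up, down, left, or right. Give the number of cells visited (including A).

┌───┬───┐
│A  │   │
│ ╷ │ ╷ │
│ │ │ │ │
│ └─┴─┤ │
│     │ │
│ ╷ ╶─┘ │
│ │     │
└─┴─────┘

Finding longest simple path using DFS:
Start: (0, 0)
Longest path visits 12 cells
Path: A → down → down → right → down → right → right → up → up → up → left → down

Solution:

┌───┬───┐
│A  │↓ ↰│
│ ╷ │ ╷ │
│↓│ │B│↑│
│ └─┴─┤ │
│↳ ↓  │↑│
│ ╷ ╶─┘ │
│ │↳ → ↑│
└─┴─────┘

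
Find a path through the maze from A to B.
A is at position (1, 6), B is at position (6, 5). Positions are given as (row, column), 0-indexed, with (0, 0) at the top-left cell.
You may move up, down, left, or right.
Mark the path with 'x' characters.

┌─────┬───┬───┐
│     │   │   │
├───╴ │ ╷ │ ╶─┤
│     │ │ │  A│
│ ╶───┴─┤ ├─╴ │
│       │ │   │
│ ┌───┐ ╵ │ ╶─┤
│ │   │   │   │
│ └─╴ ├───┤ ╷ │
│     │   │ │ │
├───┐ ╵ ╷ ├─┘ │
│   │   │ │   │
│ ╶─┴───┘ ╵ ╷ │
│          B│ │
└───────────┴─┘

Finding the shortest path from (1, 6) to (6, 5):
Path length: 8 steps
Directions: down → left → down → right → down → down → left → down

Solution:

┌─────┬───┬───┐
│     │   │   │
├───╴ │ ╷ │ ╶─┤
│     │ │ │  A│
│ ╶───┴─┤ ├─╴ │
│       │ │x x│
│ ┌───┐ ╵ │ ╶─┤
│ │   │   │x x│
│ └─╴ ├───┤ ╷ │
│     │   │ │x│
├───┐ ╵ ╷ ├─┘ │
│   │   │ │x x│
│ ╶─┴───┘ ╵ ╷ │
│          B│ │
└───────────┴─┘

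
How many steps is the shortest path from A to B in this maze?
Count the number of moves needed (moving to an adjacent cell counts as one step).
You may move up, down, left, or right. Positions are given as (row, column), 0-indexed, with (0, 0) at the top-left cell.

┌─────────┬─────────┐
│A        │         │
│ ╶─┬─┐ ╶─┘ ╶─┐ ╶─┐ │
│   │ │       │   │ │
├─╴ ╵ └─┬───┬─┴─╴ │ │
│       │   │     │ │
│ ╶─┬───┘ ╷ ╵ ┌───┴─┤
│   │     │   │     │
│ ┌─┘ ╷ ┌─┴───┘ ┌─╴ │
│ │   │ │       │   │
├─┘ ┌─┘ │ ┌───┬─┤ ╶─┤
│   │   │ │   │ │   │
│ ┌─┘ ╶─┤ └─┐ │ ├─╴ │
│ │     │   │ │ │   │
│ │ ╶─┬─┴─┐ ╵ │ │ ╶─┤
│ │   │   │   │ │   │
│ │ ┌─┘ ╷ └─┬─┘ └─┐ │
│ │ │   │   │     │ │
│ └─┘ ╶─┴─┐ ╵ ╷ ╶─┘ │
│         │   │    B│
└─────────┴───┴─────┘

Using BFS to find shortest path:
Start: (0, 0), End: (9, 9)
Path found:
(0,0) → (0,1) → (0,2) → (0,3) → (1,3) → (1,4) → (1,5) → (0,5) → (0,6) → (0,7) → (1,7) → (1,8) → (2,8) → (2,7) → (2,6) → (3,6) → (3,5) → (2,5) → (2,4) → (3,4) → (3,3) → (3,2) → (4,2) → (4,1) → (5,1) → (5,0) → (6,0) → (7,0) → (8,0) → (9,0) → (9,1) → (9,2) → (8,2) → (8,3) → (7,3) → (7,4) → (8,4) → (8,5) → (9,5) → (9,6) → (8,6) → (8,7) → (9,7) → (9,8) → (9,9)
Number of steps: 44

Solution:

┌─────────┬─────────┐
│A → → ↓  │↱ → ↓    │
│ ╶─┬─┐ ╶─┘ ╶─┐ ╶─┐ │
│   │ │↳ → ↑  │↳ ↓│ │
├─╴ ╵ └─┬───┬─┴─╴ │ │
│       │↓ ↰│↓ ← ↲│ │
│ ╶─┬───┘ ╷ ╵ ┌───┴─┤
│   │↓ ← ↲│↑ ↲│     │
│ ┌─┘ ╷ ┌─┴───┘ ┌─╴ │
│ │↓ ↲│ │       │   │
├─┘ ┌─┘ │ ┌───┬─┤ ╶─┤
│↓ ↲│   │ │   │ │   │
│ ┌─┘ ╶─┤ └─┐ │ ├─╴ │
│↓│     │   │ │ │   │
│ │ ╶─┬─┴─┐ ╵ │ │ ╶─┤
│↓│   │↱ ↓│   │ │   │
│ │ ┌─┘ ╷ └─┬─┘ └─┐ │
│↓│ │↱ ↑│↳ ↓│↱ ↓  │ │
│ └─┘ ╶─┴─┐ ╵ ╷ ╶─┘ │
│↳ → ↑    │↳ ↑│↳ → B│
└─────────┴───┴─────┘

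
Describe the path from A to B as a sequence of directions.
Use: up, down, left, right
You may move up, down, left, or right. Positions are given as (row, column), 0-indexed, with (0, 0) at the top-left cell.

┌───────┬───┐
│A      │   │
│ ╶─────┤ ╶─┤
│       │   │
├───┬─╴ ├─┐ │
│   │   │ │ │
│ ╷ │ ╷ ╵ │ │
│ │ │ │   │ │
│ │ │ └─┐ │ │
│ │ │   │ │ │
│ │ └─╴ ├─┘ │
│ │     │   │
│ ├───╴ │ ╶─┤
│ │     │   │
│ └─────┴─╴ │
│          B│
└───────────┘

Finding the path and converting it to directions:
Path through cells: (0,0) → (1,0) → (1,1) → (1,2) → (1,3) → (2,3) → (2,2) → (3,2) → (4,2) → (4,3) → (5,3) → (5,2) → (5,1) → (4,1) → (3,1) → (2,1) → (2,0) → (3,0) → (4,0) → (5,0) → (6,0) → (7,0) → (7,1) → (7,2) → (7,3) → (7,4) → (7,5)
Directions: down, right, right, right, down, left, down, down, right, down, left, left, up, up, up, left, down, down, down, down, down, right, right, right, right, right

Solution:

┌───────┬───┐
│A      │   │
│ ╶─────┤ ╶─┤
│↳ → → ↓│   │
├───┬─╴ ├─┐ │
│↓ ↰│↓ ↲│ │ │
│ ╷ │ ╷ ╵ │ │
│↓│↑│↓│   │ │
│ │ │ └─┐ │ │
│↓│↑│↳ ↓│ │ │
│ │ └─╴ ├─┘ │
│↓│↑ ← ↲│   │
│ ├───╴ │ ╶─┤
│↓│     │   │
│ └─────┴─╴ │
│↳ → → → → B│
└───────────┘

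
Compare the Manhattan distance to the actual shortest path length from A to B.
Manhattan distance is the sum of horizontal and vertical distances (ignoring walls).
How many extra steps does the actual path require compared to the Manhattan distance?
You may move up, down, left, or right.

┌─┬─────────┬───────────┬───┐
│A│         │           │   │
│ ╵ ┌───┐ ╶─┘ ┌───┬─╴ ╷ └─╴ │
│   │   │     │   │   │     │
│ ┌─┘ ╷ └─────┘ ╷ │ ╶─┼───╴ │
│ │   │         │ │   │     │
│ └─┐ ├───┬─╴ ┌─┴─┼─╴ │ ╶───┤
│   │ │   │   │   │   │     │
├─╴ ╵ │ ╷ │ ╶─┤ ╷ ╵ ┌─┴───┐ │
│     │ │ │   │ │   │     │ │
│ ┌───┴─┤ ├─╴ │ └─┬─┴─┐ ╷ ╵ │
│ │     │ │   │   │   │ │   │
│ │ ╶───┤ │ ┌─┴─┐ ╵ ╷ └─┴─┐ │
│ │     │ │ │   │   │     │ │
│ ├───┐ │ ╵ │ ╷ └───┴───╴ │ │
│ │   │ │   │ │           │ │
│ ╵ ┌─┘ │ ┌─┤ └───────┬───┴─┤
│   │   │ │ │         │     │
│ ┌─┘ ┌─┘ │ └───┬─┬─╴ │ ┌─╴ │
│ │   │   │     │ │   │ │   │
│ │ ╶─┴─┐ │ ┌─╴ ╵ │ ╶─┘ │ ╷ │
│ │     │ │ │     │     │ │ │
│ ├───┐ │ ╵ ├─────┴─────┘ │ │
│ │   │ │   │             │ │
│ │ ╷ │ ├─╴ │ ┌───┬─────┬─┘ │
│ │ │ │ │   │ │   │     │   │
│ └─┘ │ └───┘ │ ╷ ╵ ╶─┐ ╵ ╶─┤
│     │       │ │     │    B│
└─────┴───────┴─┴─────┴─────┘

Manhattan distance: |13 - 0| + |13 - 0| = 26
Actual path length: 64
Extra steps: 64 - 26 = 38

Solution:

┌─┬─────────┬───────────┬───┐
│A│↱ → → ↓  │↱ → → → ↓  │   │
│ ╵ ┌───┐ ╶─┘ ┌───┬─╴ ╷ └─╴ │
│↳ ↑│   │↳ → ↑│   │↓ ↲│     │
│ ┌─┘ ╷ └─────┘ ╷ │ ╶─┼───╴ │
│ │   │         │ │↳ ↓│     │
│ └─┐ ├───┬─╴ ┌─┴─┼─╴ │ ╶───┤
│   │ │   │   │↓ ↰│↓ ↲│     │
├─╴ ╵ │ ╷ │ ╶─┤ ╷ ╵ ┌─┴───┐ │
│     │ │ │   │↓│↑ ↲│     │ │
│ ┌───┴─┤ ├─╴ │ └─┬─┴─┐ ╷ ╵ │
│ │     │ │   │↳ ↓│↱ ↓│ │   │
│ │ ╶───┤ │ ┌─┴─┐ ╵ ╷ └─┴─┐ │
│ │     │ │ │↓ ↰│↳ ↑│↳ → ↓│ │
│ ├───┐ │ ╵ │ ╷ └───┴───╴ │ │
│ │   │ │   │↓│↑ ← ← ← ← ↲│ │
│ ╵ ┌─┘ │ ┌─┤ └───────┬───┴─┤
│   │   │ │ │↳ → → → ↓│↱ → ↓│
│ ┌─┘ ┌─┘ │ └───┬─┬─╴ │ ┌─╴ │
│ │   │   │     │ │↓ ↲│↑│  ↓│
│ │ ╶─┴─┐ │ ┌─╴ ╵ │ ╶─┘ │ ╷ │
│ │     │ │ │     │↳ → ↑│ │↓│
│ ├───┐ │ ╵ ├─────┴─────┘ │ │
│ │   │ │   │             │↓│
│ │ ╷ │ ├─╴ │ ┌───┬─────┬─┘ │
│ │ │ │ │   │ │   │     │↓ ↲│
│ └─┘ │ └───┘ │ ╷ ╵ ╶─┐ ╵ ╶─┤
│     │       │ │     │  ↳ B│
└─────┴───────┴─┴─────┴─────┘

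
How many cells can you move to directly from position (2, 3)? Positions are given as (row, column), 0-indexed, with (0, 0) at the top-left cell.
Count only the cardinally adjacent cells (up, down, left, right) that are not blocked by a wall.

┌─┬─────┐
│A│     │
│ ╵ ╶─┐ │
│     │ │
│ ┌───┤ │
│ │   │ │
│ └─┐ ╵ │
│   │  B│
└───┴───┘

Checking passable neighbors of (2, 3):
Neighbors: (1, 3), (3, 3)
Count: 2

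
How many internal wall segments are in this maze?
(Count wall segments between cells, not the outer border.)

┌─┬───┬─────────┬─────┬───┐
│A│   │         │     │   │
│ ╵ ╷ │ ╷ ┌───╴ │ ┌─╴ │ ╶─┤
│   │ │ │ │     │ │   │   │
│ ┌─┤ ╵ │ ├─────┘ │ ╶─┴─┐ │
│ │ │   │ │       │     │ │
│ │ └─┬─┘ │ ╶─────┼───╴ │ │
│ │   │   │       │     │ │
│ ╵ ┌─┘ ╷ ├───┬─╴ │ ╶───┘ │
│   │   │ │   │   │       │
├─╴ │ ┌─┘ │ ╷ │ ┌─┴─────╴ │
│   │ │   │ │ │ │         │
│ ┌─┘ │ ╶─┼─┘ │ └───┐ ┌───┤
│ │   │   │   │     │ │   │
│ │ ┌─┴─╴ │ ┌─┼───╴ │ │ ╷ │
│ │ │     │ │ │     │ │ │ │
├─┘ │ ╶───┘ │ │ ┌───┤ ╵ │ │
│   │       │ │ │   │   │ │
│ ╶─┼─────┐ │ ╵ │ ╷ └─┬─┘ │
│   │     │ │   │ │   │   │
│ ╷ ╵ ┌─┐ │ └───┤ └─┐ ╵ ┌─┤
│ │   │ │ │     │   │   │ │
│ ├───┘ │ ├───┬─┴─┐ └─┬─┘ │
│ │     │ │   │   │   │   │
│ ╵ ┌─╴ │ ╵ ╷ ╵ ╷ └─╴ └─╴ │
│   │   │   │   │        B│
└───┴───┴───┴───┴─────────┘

Counting internal wall segments:
Total internal walls: 144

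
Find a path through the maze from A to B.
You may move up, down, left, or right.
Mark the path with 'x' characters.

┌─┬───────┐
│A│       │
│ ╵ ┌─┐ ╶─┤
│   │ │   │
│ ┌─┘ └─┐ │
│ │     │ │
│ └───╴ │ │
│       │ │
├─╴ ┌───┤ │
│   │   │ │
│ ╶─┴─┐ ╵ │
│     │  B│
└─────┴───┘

Finding the shortest path through the maze:
Path length: 11 steps
Directions: down → right → up → right → right → down → right → down → down → down → down

Solution:

┌─┬───────┐
│A│x x x  │
│ ╵ ┌─┐ ╶─┤
│x x│ │x x│
│ ┌─┘ └─┐ │
│ │     │x│
│ └───╴ │ │
│       │x│
├─╴ ┌───┤ │
│   │   │x│
│ ╶─┴─┐ ╵ │
│     │  B│
└─────┴───┘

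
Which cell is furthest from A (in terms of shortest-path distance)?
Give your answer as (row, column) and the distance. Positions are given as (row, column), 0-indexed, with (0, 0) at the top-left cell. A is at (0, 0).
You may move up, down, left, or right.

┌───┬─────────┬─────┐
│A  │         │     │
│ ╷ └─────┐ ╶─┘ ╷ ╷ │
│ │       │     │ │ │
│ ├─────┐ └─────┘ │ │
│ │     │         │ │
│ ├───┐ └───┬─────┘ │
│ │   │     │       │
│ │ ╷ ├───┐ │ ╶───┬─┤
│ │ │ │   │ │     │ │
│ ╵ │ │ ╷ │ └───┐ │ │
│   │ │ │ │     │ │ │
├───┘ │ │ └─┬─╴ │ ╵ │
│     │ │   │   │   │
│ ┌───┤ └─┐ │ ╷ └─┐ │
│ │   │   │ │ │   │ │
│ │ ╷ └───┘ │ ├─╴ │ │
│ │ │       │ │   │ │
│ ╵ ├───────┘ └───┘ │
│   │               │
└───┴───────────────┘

Computing BFS distances from A to all cells:
Furthest cell: (2, 1)
Distance: 45 steps

Path from A to the furthest cell:

┌───┬─────────┬─────┐
│A ↓│         │  ↱ ↓│
│ ╷ └─────┐ ╶─┘ ╷ ╷ │
│ │↳ → → ↓│     │↑│↓│
│ ├─────┐ └─────┘ │ │
│ │B ← ↰│↳ → → → ↑│↓│
│ ├───┐ └───┬─────┘ │
│ │   │↑ ← ↰│↓ ← ← ↲│
│ │ ╷ ├───┐ │ ╶───┬─┤
│ │ │ │   │↑│↳ → ↓│ │
│ ╵ │ │ ╷ │ └───┐ │ │
│   │ │ │ │↑ ← ↰│↓│ │
├───┘ │ │ └─┬─╴ │ ╵ │
│     │ │   │↱ ↑│↳ ↓│
│ ┌───┤ └─┐ │ ╷ └─┐ │
│ │   │   │ │↑│   │↓│
│ │ ╷ └───┘ │ ├─╴ │ │
│ │ │       │↑│   │↓│
│ ╵ ├───────┘ └───┘ │
│   │        ↑ ← ← ↲│
└───┴───────────────┘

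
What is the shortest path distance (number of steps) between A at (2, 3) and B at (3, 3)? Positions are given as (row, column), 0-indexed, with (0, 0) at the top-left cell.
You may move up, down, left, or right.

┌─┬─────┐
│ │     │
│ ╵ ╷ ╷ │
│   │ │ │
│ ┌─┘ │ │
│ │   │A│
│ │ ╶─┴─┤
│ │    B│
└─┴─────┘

Finding path from (2, 3) to (3, 3):
Path: (2,3) → (1,3) → (0,3) → (0,2) → (1,2) → (2,2) → (2,1) → (3,1) → (3,2) → (3,3)
Distance: 9 steps

Solution:

┌─┬─────┐
│ │  ↓ ↰│
│ ╵ ╷ ╷ │
│   │↓│↑│
│ ┌─┘ │ │
│ │↓ ↲│A│
│ │ ╶─┴─┤
│ │↳ → B│
└─┴─────┘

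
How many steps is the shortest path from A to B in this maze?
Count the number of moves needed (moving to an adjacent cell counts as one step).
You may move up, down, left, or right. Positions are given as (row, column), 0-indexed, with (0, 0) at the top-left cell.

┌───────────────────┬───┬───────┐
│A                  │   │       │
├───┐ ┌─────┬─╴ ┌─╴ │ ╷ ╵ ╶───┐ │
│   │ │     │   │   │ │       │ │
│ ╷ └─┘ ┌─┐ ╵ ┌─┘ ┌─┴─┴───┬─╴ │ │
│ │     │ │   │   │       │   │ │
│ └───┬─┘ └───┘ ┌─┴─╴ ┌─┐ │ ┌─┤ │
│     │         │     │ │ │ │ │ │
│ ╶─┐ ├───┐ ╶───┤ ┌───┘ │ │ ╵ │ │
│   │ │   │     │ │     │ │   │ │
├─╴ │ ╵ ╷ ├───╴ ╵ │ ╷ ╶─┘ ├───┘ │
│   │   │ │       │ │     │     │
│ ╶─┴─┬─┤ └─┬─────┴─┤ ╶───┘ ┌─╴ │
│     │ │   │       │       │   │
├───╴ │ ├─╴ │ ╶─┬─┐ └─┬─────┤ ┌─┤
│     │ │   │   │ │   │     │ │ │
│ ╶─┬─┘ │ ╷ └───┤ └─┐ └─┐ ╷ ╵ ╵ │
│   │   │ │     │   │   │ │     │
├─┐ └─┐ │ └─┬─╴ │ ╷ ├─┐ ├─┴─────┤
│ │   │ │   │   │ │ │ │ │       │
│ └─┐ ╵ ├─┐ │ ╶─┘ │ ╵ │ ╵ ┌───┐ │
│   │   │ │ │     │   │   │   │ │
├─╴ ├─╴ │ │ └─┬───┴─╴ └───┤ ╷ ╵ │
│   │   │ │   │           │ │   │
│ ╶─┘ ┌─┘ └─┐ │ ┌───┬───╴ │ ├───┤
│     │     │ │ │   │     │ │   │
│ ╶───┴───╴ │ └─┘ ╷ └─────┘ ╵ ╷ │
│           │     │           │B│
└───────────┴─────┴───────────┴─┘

Using BFS to find shortest path:
Start: (0, 0), End: (13, 15)
Path found:
(0,0) → (0,1) → (0,2) → (0,3) → (0,4) → (0,5) → (0,6) → (0,7) → (1,7) → (1,6) → (2,6) → (2,5) → (1,5) → (1,4) → (1,3) → (2,3) → (2,2) → (2,1) → (1,1) → (1,0) → (2,0) → (3,0) → (3,1) → (3,2) → (4,2) → (5,2) → (5,3) → (4,3) → (4,4) → (5,4) → (6,4) → (6,5) → (7,5) → (7,4) → (8,4) → (9,4) → (9,5) → (10,5) → (11,5) → (11,6) → (12,6) → (13,6) → (13,7) → (13,8) → (12,8) → (12,9) → (13,9) → (13,10) → (13,11) → (13,12) → (13,13) → (13,14) → (12,14) → (12,15) → (13,15)
Number of steps: 54

Solution:

┌───────────────────┬───┬───────┐
│A → → → → → → ↓    │   │       │
├───┐ ┌─────┬─╴ ┌─╴ │ ╷ ╵ ╶───┐ │
│↓ ↰│ │↓ ← ↰│↓ ↲│   │ │       │ │
│ ╷ └─┘ ┌─┐ ╵ ┌─┘ ┌─┴─┴───┬─╴ │ │
│↓│↑ ← ↲│ │↑ ↲│   │       │   │ │
│ └───┬─┘ └───┘ ┌─┴─╴ ┌─┐ │ ┌─┤ │
│↳ → ↓│         │     │ │ │ │ │ │
│ ╶─┐ ├───┐ ╶───┤ ┌───┘ │ │ ╵ │ │
│   │↓│↱ ↓│     │ │     │ │   │ │
├─╴ │ ╵ ╷ ├───╴ ╵ │ ╷ ╶─┘ ├───┘ │
│   │↳ ↑│↓│       │ │     │     │
│ ╶─┴─┬─┤ └─┬─────┴─┤ ╶───┘ ┌─╴ │
│     │ │↳ ↓│       │       │   │
├───╴ │ ├─╴ │ ╶─┬─┐ └─┬─────┤ ┌─┤
│     │ │↓ ↲│   │ │   │     │ │ │
│ ╶─┬─┘ │ ╷ └───┤ └─┐ └─┐ ╷ ╵ ╵ │
│   │   │↓│     │   │   │ │     │
├─┐ └─┐ │ └─┬─╴ │ ╷ ├─┐ ├─┴─────┤
│ │   │ │↳ ↓│   │ │ │ │ │       │
│ └─┐ ╵ ├─┐ │ ╶─┘ │ ╵ │ ╵ ┌───┐ │
│   │   │ │↓│     │   │   │   │ │
├─╴ ├─╴ │ │ └─┬───┴─╴ └───┤ ╷ ╵ │
│   │   │ │↳ ↓│           │ │   │
│ ╶─┘ ┌─┘ └─┐ │ ┌───┬───╴ │ ├───┤
│     │     │↓│ │↱ ↓│     │ │↱ ↓│
│ ╶───┴───╴ │ └─┘ ╷ └─────┘ ╵ ╷ │
│           │↳ → ↑│↳ → → → → ↑│B│
└───────────┴─────┴───────────┴─┘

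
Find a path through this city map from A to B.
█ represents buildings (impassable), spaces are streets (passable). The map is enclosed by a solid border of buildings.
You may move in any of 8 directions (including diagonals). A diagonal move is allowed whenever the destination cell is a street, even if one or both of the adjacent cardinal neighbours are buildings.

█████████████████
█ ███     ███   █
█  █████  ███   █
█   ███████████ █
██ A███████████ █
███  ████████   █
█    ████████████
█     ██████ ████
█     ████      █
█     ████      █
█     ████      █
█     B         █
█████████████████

Finding the shortest path from A to B:
Movement: 8-directional
Path length: 7 steps
Directions: down → down → down → down → down-right → down-right → down-right

Solution:

█████████████████
█ ███     ███   █
█  █████  ███   █
█   ███████████ █
██ A███████████ █
███↓ ████████   █
█  ↓ ████████████
█  ↓  ██████ ████
█  ↘  ████      █
█   ↘ ████      █
█    ↘████      █
█     B         █
█████████████████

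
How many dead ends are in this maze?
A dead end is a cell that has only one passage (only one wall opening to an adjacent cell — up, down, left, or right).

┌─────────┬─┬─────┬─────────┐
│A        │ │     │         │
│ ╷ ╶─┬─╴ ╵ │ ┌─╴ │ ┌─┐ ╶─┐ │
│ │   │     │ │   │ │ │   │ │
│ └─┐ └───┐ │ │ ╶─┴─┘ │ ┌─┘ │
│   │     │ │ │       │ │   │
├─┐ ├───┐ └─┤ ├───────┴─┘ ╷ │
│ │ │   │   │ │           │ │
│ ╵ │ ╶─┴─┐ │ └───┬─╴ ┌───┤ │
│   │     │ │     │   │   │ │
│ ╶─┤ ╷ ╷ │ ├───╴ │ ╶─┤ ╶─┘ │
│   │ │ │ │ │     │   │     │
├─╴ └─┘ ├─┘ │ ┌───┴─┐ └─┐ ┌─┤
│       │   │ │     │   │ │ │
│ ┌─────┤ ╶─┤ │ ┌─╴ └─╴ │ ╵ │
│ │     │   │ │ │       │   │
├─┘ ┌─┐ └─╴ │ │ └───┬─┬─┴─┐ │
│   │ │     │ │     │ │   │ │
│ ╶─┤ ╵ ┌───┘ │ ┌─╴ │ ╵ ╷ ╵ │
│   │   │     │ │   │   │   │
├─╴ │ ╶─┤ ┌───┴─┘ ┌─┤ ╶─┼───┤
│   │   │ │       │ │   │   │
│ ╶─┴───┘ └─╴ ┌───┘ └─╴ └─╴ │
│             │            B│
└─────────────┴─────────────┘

Checking each cell for number of passages:

Dead ends found at positions:
  (0, 5)
  (1, 3)
  (1, 9)
  (1, 10)
  (1, 12)
  (2, 5)
  (2, 11)
  (3, 0)
  (3, 3)
  (3, 7)
  (4, 12)
  (5, 2)
  (5, 4)
  (6, 13)
  (7, 0)
  (7, 8)
  (8, 2)
  (8, 10)
  (9, 7)
  (10, 3)
  (10, 5)
  (10, 9)
  (10, 12)
  (11, 7)
Total dead ends: 24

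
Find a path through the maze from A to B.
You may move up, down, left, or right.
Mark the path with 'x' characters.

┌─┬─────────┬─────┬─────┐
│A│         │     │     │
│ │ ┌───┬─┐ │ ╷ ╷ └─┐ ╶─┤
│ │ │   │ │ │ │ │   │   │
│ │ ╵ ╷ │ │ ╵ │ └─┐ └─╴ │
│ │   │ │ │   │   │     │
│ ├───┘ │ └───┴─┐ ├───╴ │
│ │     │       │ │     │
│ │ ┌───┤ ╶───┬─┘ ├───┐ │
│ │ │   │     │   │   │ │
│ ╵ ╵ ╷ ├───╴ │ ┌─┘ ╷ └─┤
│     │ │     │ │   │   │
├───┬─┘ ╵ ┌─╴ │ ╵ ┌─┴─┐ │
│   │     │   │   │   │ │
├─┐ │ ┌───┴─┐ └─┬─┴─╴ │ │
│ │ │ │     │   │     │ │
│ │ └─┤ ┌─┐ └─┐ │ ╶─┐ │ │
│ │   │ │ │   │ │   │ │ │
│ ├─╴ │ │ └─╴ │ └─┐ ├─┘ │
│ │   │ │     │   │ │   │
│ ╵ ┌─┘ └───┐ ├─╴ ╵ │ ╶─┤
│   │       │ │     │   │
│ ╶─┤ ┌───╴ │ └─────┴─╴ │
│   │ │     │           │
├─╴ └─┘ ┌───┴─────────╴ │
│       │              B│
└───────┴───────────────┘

Finding the shortest path through the maze:
Path length: 51 steps
Directions: down → down → down → down → down → right → up → up → right → right → up → up → left → down → left → up → up → right → right → right → right → down → down → right → up → up → right → down → down → right → down → down → left → down → down → right → up → right → up → right → down → right → down → down → down → down → left → down → right → down → down

Solution:

┌─┬─────────┬─────┬─────┐
│A│x x x x x│x x  │     │
│ │ ┌───┬─┐ │ ╷ ╷ └─┐ ╶─┤
│x│x│x x│ │x│x│x│   │   │
│ │ ╵ ╷ │ │ ╵ │ └─┐ └─╴ │
│x│x x│x│ │x x│x x│     │
│ ├───┘ │ └───┴─┐ ├───╴ │
│x│x x x│       │x│     │
│ │ ┌───┤ ╶───┬─┘ ├───┐ │
│x│x│   │     │x x│x x│ │
│ ╵ ╵ ╷ ├───╴ │ ┌─┘ ╷ └─┤
│x x  │ │     │x│x x│x x│
├───┬─┘ ╵ ┌─╴ │ ╵ ┌─┴─┐ │
│   │     │   │x x│   │x│
├─┐ │ ┌───┴─┐ └─┬─┴─╴ │ │
│ │ │ │     │   │     │x│
│ │ └─┤ ┌─┐ └─┐ │ ╶─┐ │ │
│ │   │ │ │   │ │   │ │x│
│ ├─╴ │ │ └─╴ │ └─┐ ├─┘ │
│ │   │ │     │   │ │x x│
│ ╵ ┌─┘ └───┐ ├─╴ ╵ │ ╶─┤
│   │       │ │     │x x│
│ ╶─┤ ┌───╴ │ └─────┴─╴ │
│   │ │     │          x│
├─╴ └─┘ ┌───┴─────────╴ │
│       │              B│
└───────┴───────────────┘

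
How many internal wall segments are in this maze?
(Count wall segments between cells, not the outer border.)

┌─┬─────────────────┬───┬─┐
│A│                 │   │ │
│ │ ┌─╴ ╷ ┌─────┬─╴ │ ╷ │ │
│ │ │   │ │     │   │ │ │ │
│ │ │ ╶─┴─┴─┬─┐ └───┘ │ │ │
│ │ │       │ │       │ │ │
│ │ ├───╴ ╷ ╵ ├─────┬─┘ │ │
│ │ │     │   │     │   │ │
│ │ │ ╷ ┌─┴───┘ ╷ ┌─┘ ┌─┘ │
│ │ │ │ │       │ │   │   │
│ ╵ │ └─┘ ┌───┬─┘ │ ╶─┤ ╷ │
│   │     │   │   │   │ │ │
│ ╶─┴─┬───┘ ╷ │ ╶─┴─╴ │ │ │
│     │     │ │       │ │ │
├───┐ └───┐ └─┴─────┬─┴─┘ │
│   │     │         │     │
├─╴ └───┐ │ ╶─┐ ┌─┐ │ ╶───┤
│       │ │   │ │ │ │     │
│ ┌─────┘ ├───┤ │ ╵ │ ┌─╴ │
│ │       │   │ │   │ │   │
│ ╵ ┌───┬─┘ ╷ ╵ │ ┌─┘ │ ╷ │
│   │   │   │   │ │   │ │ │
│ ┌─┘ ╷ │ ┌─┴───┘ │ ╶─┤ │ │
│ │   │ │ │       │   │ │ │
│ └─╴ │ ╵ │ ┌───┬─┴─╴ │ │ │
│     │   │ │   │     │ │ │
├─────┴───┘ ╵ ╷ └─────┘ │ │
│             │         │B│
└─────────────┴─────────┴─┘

Counting internal wall segments:
Total internal walls: 156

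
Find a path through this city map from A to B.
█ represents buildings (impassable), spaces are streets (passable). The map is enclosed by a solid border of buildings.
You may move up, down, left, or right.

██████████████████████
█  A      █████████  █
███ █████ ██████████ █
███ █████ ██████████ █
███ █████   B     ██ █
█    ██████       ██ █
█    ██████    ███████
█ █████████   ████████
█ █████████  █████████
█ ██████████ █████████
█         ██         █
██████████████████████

Finding the shortest path from A to B:
Movement: cardinal only
Path length: 12 steps
Directions: right → right → right → right → right → right → down → down → down → right → right → right

Solution:

██████████████████████
█  A→→→→→↓█████████  █
███ █████↓██████████ █
███ █████↓██████████ █
███ █████↳→→B     ██ █
█    ██████       ██ █
█    ██████    ███████
█ █████████   ████████
█ █████████  █████████
█ ██████████ █████████
█         ██         █
██████████████████████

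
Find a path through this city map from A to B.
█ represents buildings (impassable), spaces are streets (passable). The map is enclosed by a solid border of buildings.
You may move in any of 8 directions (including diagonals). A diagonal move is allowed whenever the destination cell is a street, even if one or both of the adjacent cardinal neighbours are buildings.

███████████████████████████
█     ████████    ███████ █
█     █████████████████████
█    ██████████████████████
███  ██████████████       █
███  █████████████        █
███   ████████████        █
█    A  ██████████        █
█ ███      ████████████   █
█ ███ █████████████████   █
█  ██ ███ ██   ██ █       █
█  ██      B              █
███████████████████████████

Finding the shortest path from A to B:
Movement: 8-directional
Path length: 9 steps
Directions: down → down → down → down-right → right → right → right → right → right

Solution:

███████████████████████████
█     ████████    ███████ █
█     █████████████████████
█    ██████████████████████
███  ██████████████       █
███  █████████████        █
███   ████████████        █
█    A  ██████████        █
█ ███↓     ████████████   █
█ ███↓█████████████████   █
█  ██↘███ ██   ██ █       █
█  ██ →→→→→B              █
███████████████████████████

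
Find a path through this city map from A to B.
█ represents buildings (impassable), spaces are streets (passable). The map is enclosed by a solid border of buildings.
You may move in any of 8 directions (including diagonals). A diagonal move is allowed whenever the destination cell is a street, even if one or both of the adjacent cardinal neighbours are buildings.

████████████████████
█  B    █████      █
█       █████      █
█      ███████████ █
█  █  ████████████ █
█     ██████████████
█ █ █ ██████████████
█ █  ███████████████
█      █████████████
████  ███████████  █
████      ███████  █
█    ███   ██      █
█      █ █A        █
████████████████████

Finding the shortest path from A to B:
Movement: 8-directional
Path length: 13 steps
Directions: up-left → left → up-left → left → up-left → up → up-left → up-left → up → up-left → up → up → up-right

Solution:

████████████████████
█  B    █████      █
█ ↗     █████      █
█ ↑    ███████████ █
█ ↑█  ████████████ █
█  ↖  ██████████████
█ █↑█ ██████████████
█ █ ↖███████████████
█    ↖ █████████████
████ ↑███████████  █
████  ↖←  ███████  █
█    ███↖← ██      █
█      █ █A        █
████████████████████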